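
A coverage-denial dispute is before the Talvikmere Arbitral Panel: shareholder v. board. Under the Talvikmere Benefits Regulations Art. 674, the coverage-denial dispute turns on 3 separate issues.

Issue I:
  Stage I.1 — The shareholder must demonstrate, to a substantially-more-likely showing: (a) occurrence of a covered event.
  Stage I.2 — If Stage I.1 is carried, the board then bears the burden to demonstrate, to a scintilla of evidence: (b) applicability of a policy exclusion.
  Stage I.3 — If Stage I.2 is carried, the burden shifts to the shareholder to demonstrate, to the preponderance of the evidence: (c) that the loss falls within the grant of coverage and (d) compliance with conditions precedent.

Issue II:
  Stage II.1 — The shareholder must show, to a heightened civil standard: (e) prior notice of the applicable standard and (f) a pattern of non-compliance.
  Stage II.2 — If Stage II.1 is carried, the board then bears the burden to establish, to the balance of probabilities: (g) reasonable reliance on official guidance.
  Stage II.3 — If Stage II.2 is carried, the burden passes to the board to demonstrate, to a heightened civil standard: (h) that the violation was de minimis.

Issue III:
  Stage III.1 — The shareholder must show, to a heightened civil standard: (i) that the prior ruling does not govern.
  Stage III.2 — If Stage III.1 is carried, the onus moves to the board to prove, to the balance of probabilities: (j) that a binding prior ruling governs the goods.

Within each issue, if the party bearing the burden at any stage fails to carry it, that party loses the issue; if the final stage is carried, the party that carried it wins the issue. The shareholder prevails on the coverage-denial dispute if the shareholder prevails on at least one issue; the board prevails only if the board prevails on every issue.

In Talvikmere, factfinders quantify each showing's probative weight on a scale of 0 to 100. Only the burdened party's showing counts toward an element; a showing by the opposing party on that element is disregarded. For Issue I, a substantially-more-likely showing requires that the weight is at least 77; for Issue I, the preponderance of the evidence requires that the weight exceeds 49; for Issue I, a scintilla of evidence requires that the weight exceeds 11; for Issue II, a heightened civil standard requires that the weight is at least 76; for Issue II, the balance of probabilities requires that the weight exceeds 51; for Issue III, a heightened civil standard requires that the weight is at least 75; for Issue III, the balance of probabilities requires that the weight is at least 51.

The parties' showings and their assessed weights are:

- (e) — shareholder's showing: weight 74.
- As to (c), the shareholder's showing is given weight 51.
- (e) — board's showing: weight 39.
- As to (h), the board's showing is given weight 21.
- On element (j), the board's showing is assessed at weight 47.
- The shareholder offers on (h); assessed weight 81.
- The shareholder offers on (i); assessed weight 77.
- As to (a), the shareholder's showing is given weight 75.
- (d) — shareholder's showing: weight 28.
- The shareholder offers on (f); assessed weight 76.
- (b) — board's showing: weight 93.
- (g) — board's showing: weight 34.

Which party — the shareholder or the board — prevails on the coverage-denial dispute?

— Issue I —
Stage I.1 (shareholder, a substantially-more-likely showing, weight is at least 77): (a) 75 < 77 — fails.
  The shareholder does not carry Stage I.1.
So the board prevails on this issue.
— Issue II —
Stage II.1 — burden on shareholder; standard: a heightened civil standard (weight is at least 76).
    (e): 74 (board's 39 disregarded) < 76 [not met]
    (f): 76 ≥ 76 [met]
  Not every element is met, so the shareholder fails to carry Stage II.1.
The analysis ends at Stage II.1; the board prevails on this issue.
— Issue III —
Stage III.1 (shareholder, a heightened civil standard, weight is at least 75): (i) 77 ≥ 75 — meets.
  All elements met. The burden passes to the board.
Stage III.2 (board, the balance of probabilities, weight is at least 51): (j) 47 < 51 — fails.
  The board does not carry Stage III.2.
The shareholder prevails on this issue.
Per-issue: Issue I → board; Issue II → board; Issue III → shareholder. The shareholder must prevail on at least one issue; overall, the shareholder prevails.

shareholder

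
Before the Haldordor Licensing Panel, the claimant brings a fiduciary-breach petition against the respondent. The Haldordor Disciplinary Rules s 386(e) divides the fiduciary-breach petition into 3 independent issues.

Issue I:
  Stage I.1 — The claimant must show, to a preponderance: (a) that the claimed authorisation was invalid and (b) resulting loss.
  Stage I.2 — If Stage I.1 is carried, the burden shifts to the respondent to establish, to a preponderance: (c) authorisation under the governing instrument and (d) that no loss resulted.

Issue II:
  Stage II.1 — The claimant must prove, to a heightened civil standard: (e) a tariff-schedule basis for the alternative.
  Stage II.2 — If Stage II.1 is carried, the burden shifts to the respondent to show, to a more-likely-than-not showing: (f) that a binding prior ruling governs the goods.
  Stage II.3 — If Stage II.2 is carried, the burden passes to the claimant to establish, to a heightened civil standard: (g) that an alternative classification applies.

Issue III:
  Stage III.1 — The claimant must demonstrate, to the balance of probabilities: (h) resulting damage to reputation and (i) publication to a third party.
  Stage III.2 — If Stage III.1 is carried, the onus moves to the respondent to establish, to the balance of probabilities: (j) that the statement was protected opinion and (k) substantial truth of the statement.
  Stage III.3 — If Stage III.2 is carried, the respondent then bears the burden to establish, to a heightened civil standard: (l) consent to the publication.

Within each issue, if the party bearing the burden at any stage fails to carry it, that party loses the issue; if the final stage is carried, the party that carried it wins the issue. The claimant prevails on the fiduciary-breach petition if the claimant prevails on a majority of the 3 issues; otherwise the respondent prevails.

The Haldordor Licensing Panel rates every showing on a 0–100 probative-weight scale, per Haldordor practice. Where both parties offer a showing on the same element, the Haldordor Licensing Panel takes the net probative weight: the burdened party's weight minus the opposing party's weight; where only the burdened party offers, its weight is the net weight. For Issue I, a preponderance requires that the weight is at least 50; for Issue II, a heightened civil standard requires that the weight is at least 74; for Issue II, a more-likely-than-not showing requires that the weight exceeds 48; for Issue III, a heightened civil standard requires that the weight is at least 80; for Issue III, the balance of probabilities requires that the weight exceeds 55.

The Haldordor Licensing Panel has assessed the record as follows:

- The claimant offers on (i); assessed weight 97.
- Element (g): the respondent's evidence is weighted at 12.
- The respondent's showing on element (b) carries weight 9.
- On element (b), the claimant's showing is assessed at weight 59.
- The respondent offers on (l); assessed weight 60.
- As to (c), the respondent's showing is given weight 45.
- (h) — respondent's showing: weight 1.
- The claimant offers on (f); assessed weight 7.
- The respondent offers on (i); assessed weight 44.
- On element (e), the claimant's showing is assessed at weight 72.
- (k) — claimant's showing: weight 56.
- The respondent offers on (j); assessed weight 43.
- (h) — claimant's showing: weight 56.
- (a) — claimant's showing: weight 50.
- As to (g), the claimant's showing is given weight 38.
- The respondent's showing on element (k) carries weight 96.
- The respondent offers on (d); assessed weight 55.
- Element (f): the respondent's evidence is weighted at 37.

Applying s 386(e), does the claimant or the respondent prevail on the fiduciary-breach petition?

respondent

— Issue I —
Stage I.1 — burden on claimant; standard: a preponderance (weight is at least 50).
    (a): 50 ≥ 50 [met]
    (b): 59 − 9 = 50 ≥ 50 [met]
  Stage I.1 is satisfied; the onus moves to the respondent.
Stage I.2 — burden on respondent; standard: a preponderance (weight is at least 50).
    (c): 45 < 50 [not met]
    (d): 55 ≥ 50 [met]
  The respondent does not carry Stage I.2.
So the claimant prevails on this issue.
— Issue II —
Stage II.1 (claimant, a heightened civil standard, weight is at least 74): (e) 72 < 74 — fails.
  Not every element is met, so the claimant fails to carry Stage II.1.
The respondent prevails on this issue.
— Issue III —
At Stage III.1 the claimant must meet the balance of probabilities (weight exceeds 55): on (h) the weight is 56 less the opposing 1 gives net 55, ≤ 55, so (h) does not meet the standard; on (i) the weight is 97 less the opposing 44 gives net 53, ≤ 55, so (i) does not meet the standard.
  Not every element is met, so the claimant fails to carry Stage III.1.
The analysis ends at Stage III.1; the respondent prevails on this issue.
Per-issue: Issue I → claimant; Issue II → respondent; Issue III → respondent. The claimant must prevail on a majority of issues; overall, the respondent prevails.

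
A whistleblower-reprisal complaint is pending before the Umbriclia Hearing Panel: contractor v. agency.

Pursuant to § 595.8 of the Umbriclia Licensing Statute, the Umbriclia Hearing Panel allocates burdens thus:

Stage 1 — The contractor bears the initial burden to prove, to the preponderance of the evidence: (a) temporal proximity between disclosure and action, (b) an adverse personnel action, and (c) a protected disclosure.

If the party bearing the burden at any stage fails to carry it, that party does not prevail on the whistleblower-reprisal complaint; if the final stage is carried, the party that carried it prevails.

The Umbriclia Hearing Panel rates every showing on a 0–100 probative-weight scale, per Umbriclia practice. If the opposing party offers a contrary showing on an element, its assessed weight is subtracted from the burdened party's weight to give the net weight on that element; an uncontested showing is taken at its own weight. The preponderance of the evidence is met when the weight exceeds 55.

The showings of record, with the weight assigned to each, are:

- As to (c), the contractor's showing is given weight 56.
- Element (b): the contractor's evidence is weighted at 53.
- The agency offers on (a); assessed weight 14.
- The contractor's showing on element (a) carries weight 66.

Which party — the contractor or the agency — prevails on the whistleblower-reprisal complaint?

agency

Stage 1 — burden on contractor; standard: the preponderance of the evidence (weight exceeds 55).
    (a): 66 − 14 = 52 ≤ 55 [not met]
    (b): 53 ≤ 55 [not met]
    (c): 56 > 55 [met]
  The contractor does not carry Stage 1.
So the agency prevails.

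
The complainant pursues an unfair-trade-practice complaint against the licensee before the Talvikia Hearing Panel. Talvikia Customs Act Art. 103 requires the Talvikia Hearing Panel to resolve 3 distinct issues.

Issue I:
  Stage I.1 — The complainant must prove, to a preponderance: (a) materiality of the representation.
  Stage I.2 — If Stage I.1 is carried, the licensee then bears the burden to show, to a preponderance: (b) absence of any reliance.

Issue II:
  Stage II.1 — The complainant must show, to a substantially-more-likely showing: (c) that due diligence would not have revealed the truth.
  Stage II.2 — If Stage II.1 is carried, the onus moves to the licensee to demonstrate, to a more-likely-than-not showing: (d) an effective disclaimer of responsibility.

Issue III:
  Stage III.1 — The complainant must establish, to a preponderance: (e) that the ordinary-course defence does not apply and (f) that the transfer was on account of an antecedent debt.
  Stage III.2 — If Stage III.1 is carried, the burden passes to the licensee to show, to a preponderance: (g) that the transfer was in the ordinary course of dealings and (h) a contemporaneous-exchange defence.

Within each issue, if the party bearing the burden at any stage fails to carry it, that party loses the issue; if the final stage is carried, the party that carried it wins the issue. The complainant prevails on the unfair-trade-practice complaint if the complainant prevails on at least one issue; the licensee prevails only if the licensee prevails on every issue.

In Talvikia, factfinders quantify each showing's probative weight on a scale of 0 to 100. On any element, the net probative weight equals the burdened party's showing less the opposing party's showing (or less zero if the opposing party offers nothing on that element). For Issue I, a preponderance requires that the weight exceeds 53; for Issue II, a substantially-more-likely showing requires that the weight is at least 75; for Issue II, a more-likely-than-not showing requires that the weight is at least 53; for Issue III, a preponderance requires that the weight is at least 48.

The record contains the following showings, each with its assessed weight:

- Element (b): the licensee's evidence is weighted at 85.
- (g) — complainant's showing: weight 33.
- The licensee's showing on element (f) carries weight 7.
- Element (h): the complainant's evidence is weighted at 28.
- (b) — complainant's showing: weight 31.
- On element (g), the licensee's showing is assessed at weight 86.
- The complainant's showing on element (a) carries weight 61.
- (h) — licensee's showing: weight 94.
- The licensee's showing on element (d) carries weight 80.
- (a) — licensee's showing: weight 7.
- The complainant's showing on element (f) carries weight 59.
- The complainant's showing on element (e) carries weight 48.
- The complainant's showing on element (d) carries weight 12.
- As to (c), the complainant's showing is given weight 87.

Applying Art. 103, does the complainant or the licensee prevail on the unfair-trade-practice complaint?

licensee

— Issue I —
Stage I.1 — burden on complainant; standard: a preponderance (weight exceeds 53).
    (a): 61 − 7 = 54 > 53 [met]
  Stage I.1 is satisfied; the onus moves to the licensee.
Stage I.2 — burden on licensee; standard: a preponderance (weight exceeds 53).
    (b): 85 − 31 = 54 > 53 [met]
  The licensee carries the last stage.
With every stage satisfied, the licensee prevails on this issue.
— Issue II —
At Stage II.1 the complainant must meet a substantially-more-likely showing (weight is at least 75): on (c) the weight is 87, ≥ 75, so (c) meets the standard.
  Stage II.1 is satisfied; the onus moves to the licensee.
At Stage II.2 the licensee must meet a more-likely-than-not showing (weight is at least 53): on (d) the weight is 80 less the opposing 12 gives net 68, ≥ 53, so (d) meets the standard.
  All elements met at the final stage.
All stages carried — the licensee prevails on this issue.
— Issue III —
At Stage III.1 the complainant must meet a preponderance (weight is at least 48): on (e) the weight is 48, which does reach 48, so (e) meets the standard; on (f) the weight is 59 less the opposing 7 gives net 52, ≥ 48, so (f) meets the standard.
  Stage III.1 is satisfied; the onus moves to the licensee.
At Stage III.2 the licensee must meet a preponderance (weight is at least 48): on (g) the weight is 86 less the opposing 33 gives net 53, which does reach 48, so (g) meets the standard; on (h) the weight is 94 less the opposing 28 gives net 66, which does reach 48, so (h) meets the standard.
  All elements met at the final stage.
All stages carried — the licensee prevails on this issue.
Per-issue: Issue I → licensee; Issue II → licensee; Issue III → licensee. The complainant must prevail on at least one issue; overall, the licensee prevails.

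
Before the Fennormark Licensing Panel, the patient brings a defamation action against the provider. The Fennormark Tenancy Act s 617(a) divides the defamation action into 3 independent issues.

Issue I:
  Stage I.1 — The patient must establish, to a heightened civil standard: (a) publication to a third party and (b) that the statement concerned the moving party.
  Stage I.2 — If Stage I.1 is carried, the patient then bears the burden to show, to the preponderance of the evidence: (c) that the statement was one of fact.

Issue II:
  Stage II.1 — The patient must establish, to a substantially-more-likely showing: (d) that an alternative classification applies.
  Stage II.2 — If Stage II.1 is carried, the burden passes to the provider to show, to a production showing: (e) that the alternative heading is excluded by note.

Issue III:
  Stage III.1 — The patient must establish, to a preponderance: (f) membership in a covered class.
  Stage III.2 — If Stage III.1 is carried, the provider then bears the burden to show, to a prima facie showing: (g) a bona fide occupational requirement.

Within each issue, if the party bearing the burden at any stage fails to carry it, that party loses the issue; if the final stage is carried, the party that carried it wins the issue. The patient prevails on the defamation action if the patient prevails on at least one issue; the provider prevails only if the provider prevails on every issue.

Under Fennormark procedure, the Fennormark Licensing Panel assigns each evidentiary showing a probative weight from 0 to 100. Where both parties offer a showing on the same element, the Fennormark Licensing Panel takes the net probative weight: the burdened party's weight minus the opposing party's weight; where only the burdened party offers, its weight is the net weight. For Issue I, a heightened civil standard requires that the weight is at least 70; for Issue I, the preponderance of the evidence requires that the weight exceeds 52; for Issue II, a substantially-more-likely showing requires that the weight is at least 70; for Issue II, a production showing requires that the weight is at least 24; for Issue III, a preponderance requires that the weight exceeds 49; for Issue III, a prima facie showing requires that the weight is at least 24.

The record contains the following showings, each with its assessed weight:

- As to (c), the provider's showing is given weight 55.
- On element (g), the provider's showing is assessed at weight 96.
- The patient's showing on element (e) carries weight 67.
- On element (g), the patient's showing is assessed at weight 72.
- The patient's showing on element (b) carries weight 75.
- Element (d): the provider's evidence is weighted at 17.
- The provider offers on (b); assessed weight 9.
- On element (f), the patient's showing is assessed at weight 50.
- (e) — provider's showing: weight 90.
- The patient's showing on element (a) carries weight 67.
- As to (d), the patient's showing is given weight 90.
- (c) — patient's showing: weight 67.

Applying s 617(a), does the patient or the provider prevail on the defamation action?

patient

— Issue I —
Stage I.1 — burden on patient; standard: a heightened civil standard (weight is at least 70).
    (a): 67 < 70 [not met]
    (b): 75 − 9 = 66 < 70 [not met]
  Stage I.1 not carried; the patient fails its burden.
The provider prevails on this issue.
— Issue II —
Stage II.1 — burden on patient; standard: a substantially-more-likely showing (weight is at least 70).
    (d): 90 − 17 = 73 ≥ 70 [met]
  The patient carries Stage II.1; the provider now bears the burden.
Stage II.2 — burden on provider; standard: a production showing (weight is at least 24).
    (e): 90 − 67 = 23 < 24 [not met]
  Not every element is met, so the provider fails to carry Stage II.2.
So the patient prevails on this issue.
— Issue III —
Stage III.1 (patient, a preponderance, weight exceeds 49): (f) 50 > 49 — meets.
  Stage III.1 carried; the burden shifts to the provider.
Stage III.2 (provider, a prima facie showing, weight is at least 24): (g) net 96−72=24 ≥ 24 — meets.
  The provider carries the last stage.
Every stage carried; the provider prevails on this issue.
Per-issue: Issue I → provider; Issue II → patient; Issue III → provider. The patient must prevail on at least one issue; overall, the patient prevails.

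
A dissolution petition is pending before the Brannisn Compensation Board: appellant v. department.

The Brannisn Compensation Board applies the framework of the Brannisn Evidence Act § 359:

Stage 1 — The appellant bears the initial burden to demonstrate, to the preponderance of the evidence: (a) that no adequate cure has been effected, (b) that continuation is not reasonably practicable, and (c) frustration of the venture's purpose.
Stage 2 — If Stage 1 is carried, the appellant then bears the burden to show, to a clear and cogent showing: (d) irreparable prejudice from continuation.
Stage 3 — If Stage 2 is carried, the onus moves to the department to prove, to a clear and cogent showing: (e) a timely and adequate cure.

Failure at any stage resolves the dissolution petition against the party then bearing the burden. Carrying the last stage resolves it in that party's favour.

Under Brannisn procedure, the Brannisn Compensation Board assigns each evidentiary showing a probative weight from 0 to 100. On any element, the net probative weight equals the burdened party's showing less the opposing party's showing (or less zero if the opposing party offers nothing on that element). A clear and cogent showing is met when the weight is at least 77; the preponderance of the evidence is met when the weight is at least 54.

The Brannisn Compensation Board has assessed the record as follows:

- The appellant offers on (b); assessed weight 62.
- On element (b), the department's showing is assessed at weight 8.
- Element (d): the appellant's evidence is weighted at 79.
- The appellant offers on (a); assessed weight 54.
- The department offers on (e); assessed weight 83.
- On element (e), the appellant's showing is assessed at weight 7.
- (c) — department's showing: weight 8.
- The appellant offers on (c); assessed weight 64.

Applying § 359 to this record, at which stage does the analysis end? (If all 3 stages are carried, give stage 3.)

Stage 1 (appellant, the preponderance of the evidence, weight is at least 54): (a) 54 ≥ 54 — meets; (b) net 62−8=54 ≥ 54 — meets; (c) net 64−8=56 ≥ 54 — meets.
  Stage 1 carried; the burden remains with the appellant.
Stage 2 (appellant, a clear and cogent showing, weight is at least 77): (d) 79 ≥ 77 — meets.
  Stage 2 carried; the burden shifts to the department.
Stage 3 (department, a clear and cogent showing, weight is at least 77): (e) net 83−7=76 < 77 — fails.
  Not every element is met, so the department fails to carry Stage 3.
The appellant prevails.

stage 3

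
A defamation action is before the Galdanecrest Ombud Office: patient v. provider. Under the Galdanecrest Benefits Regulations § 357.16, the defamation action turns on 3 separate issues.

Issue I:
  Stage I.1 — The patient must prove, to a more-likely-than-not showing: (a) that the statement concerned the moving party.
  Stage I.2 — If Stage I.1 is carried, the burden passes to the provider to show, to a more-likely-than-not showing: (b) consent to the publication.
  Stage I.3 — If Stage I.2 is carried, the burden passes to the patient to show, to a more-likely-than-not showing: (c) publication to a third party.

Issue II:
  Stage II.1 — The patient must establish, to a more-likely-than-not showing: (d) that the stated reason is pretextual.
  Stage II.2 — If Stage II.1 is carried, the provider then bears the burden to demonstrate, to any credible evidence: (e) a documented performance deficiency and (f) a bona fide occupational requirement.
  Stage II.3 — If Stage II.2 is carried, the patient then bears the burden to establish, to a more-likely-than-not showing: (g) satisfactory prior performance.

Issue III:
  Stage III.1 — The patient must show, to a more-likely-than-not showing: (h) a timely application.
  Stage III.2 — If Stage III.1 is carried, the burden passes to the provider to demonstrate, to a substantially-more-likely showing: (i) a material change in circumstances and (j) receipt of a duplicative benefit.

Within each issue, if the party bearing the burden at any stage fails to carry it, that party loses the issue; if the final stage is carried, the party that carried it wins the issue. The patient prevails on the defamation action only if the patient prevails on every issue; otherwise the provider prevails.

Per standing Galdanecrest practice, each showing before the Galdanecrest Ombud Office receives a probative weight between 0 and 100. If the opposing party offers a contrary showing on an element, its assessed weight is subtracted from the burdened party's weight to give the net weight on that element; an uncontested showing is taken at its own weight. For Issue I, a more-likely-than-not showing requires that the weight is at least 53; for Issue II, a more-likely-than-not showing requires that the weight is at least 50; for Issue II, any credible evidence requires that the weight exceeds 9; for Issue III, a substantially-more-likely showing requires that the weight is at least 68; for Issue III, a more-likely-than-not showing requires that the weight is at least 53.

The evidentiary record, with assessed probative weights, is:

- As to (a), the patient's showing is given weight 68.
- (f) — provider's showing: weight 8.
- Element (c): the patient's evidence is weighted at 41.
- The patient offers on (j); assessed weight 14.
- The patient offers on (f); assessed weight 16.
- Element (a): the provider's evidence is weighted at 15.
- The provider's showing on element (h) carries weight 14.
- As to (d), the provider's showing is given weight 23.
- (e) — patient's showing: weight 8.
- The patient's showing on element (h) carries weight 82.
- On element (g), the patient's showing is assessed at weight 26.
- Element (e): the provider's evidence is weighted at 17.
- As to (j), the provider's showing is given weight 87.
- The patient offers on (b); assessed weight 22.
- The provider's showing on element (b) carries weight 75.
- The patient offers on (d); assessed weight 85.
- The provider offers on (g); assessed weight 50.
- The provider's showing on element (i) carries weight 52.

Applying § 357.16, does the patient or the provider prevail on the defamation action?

— Issue I —
At Stage I.1 the patient must meet a more-likely-than-not showing (weight is at least 53): on (a) the weight is 68 less the opposing 15 gives net 53, which does reach 53, so (a) meets the standard.
  Stage I.1 carried; the burden shifts to the provider.
At Stage I.2 the provider must meet a more-likely-than-not showing (weight is at least 53): on (b) the weight is 75 less the opposing 22 gives net 53, which does reach 53, so (b) meets the standard.
  Stage I.2 is satisfied; the onus moves to the patient.
At Stage I.3 the patient must meet a more-likely-than-not showing (weight is at least 53): on (c) the weight is 41, < 53, so (c) does not meet the standard.
  The patient does not carry Stage I.3.
The analysis ends at Stage I.3; the provider prevails on this issue.
— Issue II —
Stage II.1 — burden on patient; standard: a more-likely-than-not showing (weight is at least 50).
    (d): 85 − 23 = 62 ≥ 50 [met]
  Stage II.1 carried; the burden shifts to the provider.
Stage II.2 — burden on provider; standard: any credible evidence (weight exceeds 9).
    (e): 17 − 8 = 9 ≤ 9 [not met]
    (f): 8 − 16 = -8 ≤ 9 [not met]
  Not every element is met, so the provider fails to carry Stage II.2.
The analysis ends at Stage II.2; the patient prevails on this issue.
— Issue III —
Stage III.1 (patient, a more-likely-than-not showing, weight is at least 53): (h) net 82−14=68 ≥ 53 — meets.
  Stage III.1 carried; the burden shifts to the provider.
Stage III.2 (provider, a substantially-more-likely showing, weight is at least 68): (i) 52 < 68 — fails; (j) net 87−14=73 ≥ 68 — meets.
  Stage III.2 not carried; the provider fails its burden.
The patient prevails on this issue.
Per-issue: Issue I → provider; Issue II → patient; Issue III → patient. The patient must prevail on every issue; overall, the provider prevails.

provider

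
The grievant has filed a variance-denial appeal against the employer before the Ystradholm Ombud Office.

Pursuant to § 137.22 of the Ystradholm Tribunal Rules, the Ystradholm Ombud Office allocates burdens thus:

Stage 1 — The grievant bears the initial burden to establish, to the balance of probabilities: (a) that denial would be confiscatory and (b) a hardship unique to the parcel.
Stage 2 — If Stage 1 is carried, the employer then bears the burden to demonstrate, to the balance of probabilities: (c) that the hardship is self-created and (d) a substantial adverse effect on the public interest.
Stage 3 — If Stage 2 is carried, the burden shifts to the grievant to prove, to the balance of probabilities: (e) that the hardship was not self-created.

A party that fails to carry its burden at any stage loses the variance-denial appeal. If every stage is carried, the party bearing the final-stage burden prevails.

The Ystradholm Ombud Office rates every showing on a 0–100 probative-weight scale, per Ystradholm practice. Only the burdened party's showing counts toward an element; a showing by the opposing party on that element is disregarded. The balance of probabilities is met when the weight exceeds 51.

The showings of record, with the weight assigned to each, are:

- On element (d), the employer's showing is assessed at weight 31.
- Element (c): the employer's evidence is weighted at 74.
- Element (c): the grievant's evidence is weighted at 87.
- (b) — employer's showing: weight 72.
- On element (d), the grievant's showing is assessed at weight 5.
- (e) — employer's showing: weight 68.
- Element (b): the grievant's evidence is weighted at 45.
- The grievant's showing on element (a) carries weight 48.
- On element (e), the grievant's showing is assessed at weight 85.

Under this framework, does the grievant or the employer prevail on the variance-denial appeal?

employer

Stage 1 (grievant, the balance of probabilities, weight exceeds 51): (a) 48 ≤ 51 — fails; (b) 45 (employer's 72 disregarded) ≤ 51 — fails.
  Stage 1 not carried; the grievant fails its burden.
So the employer prevails.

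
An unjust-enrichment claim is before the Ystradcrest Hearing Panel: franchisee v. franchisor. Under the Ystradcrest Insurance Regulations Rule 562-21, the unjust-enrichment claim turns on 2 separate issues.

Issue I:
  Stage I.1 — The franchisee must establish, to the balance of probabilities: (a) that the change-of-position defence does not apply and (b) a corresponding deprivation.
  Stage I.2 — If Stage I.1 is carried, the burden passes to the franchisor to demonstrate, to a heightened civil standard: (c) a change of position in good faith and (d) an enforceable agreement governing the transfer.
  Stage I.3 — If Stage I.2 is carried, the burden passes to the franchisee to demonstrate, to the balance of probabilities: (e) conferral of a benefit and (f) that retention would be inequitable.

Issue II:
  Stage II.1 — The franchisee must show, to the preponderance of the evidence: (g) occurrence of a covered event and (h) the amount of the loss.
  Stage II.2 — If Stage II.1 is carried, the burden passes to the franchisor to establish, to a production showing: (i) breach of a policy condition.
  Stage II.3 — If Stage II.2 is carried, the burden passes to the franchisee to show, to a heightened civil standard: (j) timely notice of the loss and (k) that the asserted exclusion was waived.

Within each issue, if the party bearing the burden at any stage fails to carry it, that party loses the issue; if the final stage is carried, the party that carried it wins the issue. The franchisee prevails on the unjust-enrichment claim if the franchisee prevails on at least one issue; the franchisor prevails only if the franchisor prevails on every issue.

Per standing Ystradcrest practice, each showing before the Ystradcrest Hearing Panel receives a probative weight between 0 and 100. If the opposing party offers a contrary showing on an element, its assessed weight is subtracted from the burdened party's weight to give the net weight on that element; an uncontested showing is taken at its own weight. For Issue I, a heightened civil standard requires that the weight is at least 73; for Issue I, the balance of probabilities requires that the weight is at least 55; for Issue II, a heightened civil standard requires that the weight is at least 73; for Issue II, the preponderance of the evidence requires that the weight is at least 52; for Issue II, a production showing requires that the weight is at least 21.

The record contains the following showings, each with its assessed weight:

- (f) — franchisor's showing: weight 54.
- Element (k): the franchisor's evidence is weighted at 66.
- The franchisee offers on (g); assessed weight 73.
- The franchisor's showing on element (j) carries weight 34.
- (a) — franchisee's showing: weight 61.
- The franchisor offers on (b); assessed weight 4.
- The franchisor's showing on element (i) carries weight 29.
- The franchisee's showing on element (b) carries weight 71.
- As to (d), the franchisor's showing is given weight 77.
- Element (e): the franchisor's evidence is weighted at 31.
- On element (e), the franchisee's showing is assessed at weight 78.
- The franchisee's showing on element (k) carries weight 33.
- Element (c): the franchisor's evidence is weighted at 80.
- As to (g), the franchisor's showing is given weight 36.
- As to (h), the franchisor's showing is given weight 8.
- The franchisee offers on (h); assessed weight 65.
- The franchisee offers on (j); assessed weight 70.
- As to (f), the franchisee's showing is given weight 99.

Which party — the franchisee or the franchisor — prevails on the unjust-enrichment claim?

— Issue I —
Stage I.1 — burden on franchisee; standard: the balance of probabilities (weight is at least 55).
    (a): 61 ≥ 55 [met]
    (b): 71 − 4 = 67 ≥ 55 [met]
  Stage I.1 is satisfied; the onus moves to the franchisor.
Stage I.2 — burden on franchisor; standard: a heightened civil standard (weight is at least 73).
    (c): 80 ≥ 73 [met]
    (d): 77 ≥ 73 [met]
  All elements met. The burden passes to the franchisee.
Stage I.3 — burden on franchisee; standard: the balance of probabilities (weight is at least 55).
    (e): 78 − 31 = 47 < 55 [not met]
    (f): 99 − 54 = 45 < 55 [not met]
  The franchisee does not carry Stage I.3.
The analysis ends at Stage I.3; the franchisor prevails on this issue.
— Issue II —
Stage II.1 (franchisee, the preponderance of the evidence, weight is at least 52): (g) net 73−36=37 < 52 — fails; (h) net 65−8=57 ≥ 52 — meets.
  Stage II.1 not carried; the franchisee fails its burden.
The analysis ends at Stage II.1; the franchisor prevails on this issue.
Per-issue: Issue I → franchisor; Issue II → franchisor. The franchisee must prevail on at least one issue; overall, the franchisor prevails.

franchisor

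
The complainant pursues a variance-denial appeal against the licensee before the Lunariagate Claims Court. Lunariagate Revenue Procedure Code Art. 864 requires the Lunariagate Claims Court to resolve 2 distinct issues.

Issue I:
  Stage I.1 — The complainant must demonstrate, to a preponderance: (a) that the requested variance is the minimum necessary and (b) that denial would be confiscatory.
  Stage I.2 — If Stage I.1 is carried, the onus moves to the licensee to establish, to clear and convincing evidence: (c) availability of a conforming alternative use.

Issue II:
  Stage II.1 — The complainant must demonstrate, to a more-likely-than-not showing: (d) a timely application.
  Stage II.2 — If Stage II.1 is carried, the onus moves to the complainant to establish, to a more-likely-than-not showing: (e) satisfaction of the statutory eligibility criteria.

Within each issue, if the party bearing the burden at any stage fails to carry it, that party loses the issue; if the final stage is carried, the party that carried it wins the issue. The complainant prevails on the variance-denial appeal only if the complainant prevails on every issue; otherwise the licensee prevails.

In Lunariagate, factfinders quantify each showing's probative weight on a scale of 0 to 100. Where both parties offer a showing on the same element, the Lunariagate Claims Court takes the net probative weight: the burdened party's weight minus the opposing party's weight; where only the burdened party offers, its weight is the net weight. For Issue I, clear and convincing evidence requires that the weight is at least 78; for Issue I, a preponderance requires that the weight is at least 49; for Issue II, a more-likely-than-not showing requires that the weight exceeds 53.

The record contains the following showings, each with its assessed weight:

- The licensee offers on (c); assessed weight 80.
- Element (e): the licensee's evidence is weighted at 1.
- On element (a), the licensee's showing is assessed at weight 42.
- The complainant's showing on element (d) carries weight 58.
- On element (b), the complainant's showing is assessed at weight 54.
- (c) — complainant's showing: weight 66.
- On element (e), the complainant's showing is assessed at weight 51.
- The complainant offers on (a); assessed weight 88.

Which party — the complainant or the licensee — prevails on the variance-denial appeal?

— Issue I —
At Stage I.1 the complainant must meet a preponderance (weight is at least 49): on (a) the weight is 88 less the opposing 42 gives net 46, < 49, so (a) does not meet the standard; on (b) the weight is 54, which does reach 49, so (b) meets the standard.
  The complainant does not carry Stage I.1.
The licensee prevails on this issue.
— Issue II —
At Stage II.1 the complainant must meet a more-likely-than-not showing (weight exceeds 53): on (d) the weight is 58, > 53, so (d) meets the standard.
  Stage II.1 carried; the burden remains with the complainant.
At Stage II.2 the complainant must meet a more-likely-than-not showing (weight exceeds 53): on (e) the weight is 51 less the opposing 1 gives net 50, which does not exceed 53, so (e) does not meet the standard.
  Stage II.2 not carried; the complainant fails its burden.
The licensee prevails on this issue.
Per-issue: Issue I → licensee; Issue II → licensee. The complainant must prevail on every issue; overall, the licensee prevails.

licensee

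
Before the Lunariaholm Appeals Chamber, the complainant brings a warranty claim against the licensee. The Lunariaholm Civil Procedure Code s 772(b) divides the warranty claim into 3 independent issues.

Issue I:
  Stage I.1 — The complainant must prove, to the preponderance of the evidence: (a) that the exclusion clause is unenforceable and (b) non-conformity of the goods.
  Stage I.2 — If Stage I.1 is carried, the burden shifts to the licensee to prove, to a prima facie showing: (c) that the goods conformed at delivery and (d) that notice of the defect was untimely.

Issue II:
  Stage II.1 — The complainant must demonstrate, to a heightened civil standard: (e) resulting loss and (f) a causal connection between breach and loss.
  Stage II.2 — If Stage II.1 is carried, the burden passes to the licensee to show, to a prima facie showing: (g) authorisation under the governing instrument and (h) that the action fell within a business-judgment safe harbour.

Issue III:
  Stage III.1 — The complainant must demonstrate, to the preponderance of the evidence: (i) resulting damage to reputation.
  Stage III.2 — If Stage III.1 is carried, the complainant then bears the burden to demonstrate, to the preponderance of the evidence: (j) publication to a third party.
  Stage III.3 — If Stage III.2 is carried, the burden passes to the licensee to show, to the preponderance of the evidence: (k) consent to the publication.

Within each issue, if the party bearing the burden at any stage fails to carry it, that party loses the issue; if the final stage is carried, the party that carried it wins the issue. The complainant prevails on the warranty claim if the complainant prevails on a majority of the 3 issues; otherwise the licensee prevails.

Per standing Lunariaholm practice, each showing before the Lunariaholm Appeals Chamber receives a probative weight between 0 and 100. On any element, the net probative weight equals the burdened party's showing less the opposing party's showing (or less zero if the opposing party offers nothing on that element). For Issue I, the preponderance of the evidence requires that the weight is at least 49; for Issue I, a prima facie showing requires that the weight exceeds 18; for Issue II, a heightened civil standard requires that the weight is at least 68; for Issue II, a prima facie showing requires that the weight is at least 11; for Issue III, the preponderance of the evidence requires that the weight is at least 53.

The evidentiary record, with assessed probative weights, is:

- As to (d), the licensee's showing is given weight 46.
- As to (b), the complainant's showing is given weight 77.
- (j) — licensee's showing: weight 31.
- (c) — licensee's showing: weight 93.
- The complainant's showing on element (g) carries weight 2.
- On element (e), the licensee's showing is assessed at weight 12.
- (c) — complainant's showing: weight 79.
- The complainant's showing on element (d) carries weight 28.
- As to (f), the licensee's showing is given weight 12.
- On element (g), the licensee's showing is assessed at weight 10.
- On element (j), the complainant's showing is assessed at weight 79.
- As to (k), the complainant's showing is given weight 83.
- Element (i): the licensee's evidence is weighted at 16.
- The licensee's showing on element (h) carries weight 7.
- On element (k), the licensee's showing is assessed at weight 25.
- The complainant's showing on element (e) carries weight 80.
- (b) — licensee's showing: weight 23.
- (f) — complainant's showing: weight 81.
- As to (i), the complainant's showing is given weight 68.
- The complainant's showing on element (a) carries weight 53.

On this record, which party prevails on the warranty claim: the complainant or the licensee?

— Issue I —
Stage I.1 (complainant, the preponderance of the evidence, weight is at least 49): (a) 53 ≥ 49 — meets; (b) net 77−23=54 ≥ 49 — meets.
  The complainant carries Stage I.1; the licensee now bears the burden.
Stage I.2 (licensee, a prima facie showing, weight exceeds 18): (c) net 93−79=14 ≤ 18 — fails; (d) net 46−28=18 ≤ 18 — fails.
  Stage I.2 not carried; the licensee fails its burden.
The complainant prevails on this issue.
— Issue II —
Stage II.1 (complainant, a heightened civil standard, weight is at least 68): (e) net 80−12=68 ≥ 68 — meets; (f) net 81−12=69 ≥ 68 — meets.
  All elements met. The burden passes to the licensee.
Stage II.2 (licensee, a prima facie showing, weight is at least 11): (g) net 10−2=8 < 11 — fails; (h) 7 < 11 — fails.
  Stage II.2 not carried; the licensee fails its burden.
The complainant prevails on this issue.
— Issue III —
Stage III.1 (complainant, the preponderance of the evidence, weight is at least 53): (i) net 68−16=52 < 53 — fails.
  Not every element is met, so the complainant fails to carry Stage III.1.
The analysis ends at Stage III.1; the licensee prevails on this issue.
Per-issue: Issue I → complainant; Issue II → complainant; Issue III → licensee. The complainant must prevail on a majority of issues; overall, the complainant prevails.

complainant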